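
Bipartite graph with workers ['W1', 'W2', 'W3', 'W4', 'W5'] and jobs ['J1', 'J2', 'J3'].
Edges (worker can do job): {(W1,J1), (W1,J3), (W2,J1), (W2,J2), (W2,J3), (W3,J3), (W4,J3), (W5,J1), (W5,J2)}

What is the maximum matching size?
Maximum matching size = 3

Maximum matching: {(W1,J1), (W3,J3), (W5,J2)}
Size: 3

This assigns 3 workers to 3 distinct jobs.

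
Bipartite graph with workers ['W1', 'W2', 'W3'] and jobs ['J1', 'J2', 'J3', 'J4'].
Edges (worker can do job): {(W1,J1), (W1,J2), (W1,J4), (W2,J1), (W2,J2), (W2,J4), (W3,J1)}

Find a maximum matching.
Matching: {(W1,J2), (W2,J4), (W3,J1)}

Maximum matching (size 3):
  W1 → J2
  W2 → J4
  W3 → J1

Each worker is assigned to at most one job, and each job to at most one worker.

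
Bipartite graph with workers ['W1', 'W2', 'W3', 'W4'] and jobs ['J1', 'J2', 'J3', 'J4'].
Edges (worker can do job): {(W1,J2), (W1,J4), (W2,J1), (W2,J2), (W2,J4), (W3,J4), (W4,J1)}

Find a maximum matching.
Matching: {(W1,J2), (W3,J4), (W4,J1)}

Maximum matching (size 3):
  W1 → J2
  W3 → J4
  W4 → J1

Each worker is assigned to at most one job, and each job to at most one worker.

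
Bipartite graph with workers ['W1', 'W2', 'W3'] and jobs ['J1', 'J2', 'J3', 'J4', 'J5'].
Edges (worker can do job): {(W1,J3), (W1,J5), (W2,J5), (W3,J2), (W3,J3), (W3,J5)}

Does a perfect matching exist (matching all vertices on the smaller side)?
Yes, perfect matching exists (size 3)

Perfect matching: {(W1,J3), (W2,J5), (W3,J2)}
All 3 vertices on the smaller side are matched.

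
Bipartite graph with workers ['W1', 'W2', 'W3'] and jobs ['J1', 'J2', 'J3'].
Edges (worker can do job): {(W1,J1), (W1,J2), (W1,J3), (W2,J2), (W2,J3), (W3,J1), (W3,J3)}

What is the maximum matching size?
Maximum matching size = 3

Maximum matching: {(W1,J2), (W2,J3), (W3,J1)}
Size: 3

This assigns 3 workers to 3 distinct jobs.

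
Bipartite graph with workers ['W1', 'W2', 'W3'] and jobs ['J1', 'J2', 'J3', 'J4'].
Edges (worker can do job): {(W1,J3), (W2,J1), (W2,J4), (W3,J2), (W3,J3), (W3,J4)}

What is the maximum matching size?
Maximum matching size = 3

Maximum matching: {(W1,J3), (W2,J1), (W3,J2)}
Size: 3

This assigns 3 workers to 3 distinct jobs.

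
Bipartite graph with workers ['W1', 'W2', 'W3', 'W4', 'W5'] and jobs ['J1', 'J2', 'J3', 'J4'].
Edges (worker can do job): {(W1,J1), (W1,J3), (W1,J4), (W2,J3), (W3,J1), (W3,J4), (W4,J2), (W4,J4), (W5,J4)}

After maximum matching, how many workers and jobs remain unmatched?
Unmatched: 1 workers, 0 jobs

Maximum matching size: 4
Workers: 5 total, 4 matched, 1 unmatched
Jobs: 4 total, 4 matched, 0 unmatched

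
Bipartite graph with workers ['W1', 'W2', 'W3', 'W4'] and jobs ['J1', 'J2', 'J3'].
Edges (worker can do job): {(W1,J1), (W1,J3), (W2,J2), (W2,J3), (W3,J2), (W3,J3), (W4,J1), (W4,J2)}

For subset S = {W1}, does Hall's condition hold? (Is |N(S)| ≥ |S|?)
Yes: |N(S)| = 2, |S| = 1

Subset S = {W1}
Neighbors N(S) = {J1, J3}

|N(S)| = 2, |S| = 1
Hall's condition: |N(S)| ≥ |S| is satisfied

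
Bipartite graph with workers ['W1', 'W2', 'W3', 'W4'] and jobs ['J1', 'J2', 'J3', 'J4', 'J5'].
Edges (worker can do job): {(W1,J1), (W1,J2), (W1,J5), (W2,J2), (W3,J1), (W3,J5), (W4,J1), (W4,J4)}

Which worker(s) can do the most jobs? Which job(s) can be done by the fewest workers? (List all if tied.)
Most versatile: W1 (3 jobs); Least covered: J3 (0 workers)

Worker degrees (jobs they can do): W1:3, W2:1, W3:2, W4:2
Job degrees (workers who can do it): J1:3, J2:2, J3:0, J4:1, J5:2

Maximum worker degree is 3, achieved by: W1
Minimum job degree is 0, achieved by: J3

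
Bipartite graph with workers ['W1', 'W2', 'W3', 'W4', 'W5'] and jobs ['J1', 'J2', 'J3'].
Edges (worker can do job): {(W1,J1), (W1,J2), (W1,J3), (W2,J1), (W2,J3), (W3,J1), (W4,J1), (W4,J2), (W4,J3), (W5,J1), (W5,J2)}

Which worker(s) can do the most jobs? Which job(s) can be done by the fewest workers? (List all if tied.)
Most versatile: W1, W4 (3 jobs); Least covered: J2, J3 (3 workers)

Worker degrees (jobs they can do): W1:3, W2:2, W3:1, W4:3, W5:2
Job degrees (workers who can do it): J1:5, J2:3, J3:3

Maximum worker degree is 3, achieved by: W1, W4
Minimum job degree is 3, achieved by: J2, J3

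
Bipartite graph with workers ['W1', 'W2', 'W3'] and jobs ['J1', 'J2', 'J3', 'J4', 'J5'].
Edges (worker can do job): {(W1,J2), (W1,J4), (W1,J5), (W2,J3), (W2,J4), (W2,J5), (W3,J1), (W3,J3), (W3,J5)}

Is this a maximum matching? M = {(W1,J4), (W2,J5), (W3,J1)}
Yes, size 3 is maximum

Proposed matching has size 3.
Maximum matching size for this graph: 3.

This is a maximum matching.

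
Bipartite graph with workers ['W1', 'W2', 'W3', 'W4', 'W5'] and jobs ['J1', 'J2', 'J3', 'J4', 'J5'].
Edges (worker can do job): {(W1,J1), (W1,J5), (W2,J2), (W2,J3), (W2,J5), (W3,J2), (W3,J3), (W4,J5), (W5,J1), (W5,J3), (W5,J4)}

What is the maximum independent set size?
Maximum independent set = 5

By König's theorem:
- Min vertex cover = Max matching = 5
- Max independent set = Total vertices - Min vertex cover
- Max independent set = 10 - 5 = 5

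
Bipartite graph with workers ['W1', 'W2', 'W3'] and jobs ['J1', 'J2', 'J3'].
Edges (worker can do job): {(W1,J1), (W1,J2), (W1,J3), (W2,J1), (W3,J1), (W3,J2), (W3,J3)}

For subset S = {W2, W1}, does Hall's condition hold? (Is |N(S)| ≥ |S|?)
Yes: |N(S)| = 3, |S| = 2

Subset S = {W2, W1}
Neighbors N(S) = {J1, J2, J3}

|N(S)| = 3, |S| = 2
Hall's condition: |N(S)| ≥ |S| is satisfied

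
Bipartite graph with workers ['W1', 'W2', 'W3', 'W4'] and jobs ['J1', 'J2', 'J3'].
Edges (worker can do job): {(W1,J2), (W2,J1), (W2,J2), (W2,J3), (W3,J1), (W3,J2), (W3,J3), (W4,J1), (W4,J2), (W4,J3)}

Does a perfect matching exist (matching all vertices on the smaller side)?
Yes, perfect matching exists (size 3)

Perfect matching: {(W2,J3), (W3,J2), (W4,J1)}
All 3 vertices on the smaller side are matched.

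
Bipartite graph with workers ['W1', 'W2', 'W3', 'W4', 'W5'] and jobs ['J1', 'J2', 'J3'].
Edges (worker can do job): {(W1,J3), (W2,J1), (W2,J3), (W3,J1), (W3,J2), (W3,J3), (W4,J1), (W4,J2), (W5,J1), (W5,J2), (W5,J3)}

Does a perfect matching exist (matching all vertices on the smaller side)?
Yes, perfect matching exists (size 3)

Perfect matching: {(W1,J3), (W3,J2), (W5,J1)}
All 3 vertices on the smaller side are matched.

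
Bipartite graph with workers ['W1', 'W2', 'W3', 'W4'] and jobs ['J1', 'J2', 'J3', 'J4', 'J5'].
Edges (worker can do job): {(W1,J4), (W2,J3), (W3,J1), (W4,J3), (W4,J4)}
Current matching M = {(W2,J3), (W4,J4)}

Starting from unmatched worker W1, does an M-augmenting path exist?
No augmenting path from W1

Alternating search from W1 reaches jobs: {J3, J4}.
Every reachable job is already matched in M, and following those matched edges back to workers exposes no further unvisited jobs.
No M-augmenting path from W1 exists.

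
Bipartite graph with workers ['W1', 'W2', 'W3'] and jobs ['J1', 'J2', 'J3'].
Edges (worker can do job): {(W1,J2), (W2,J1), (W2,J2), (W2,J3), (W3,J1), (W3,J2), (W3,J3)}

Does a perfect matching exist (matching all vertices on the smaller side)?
Yes, perfect matching exists (size 3)

Perfect matching: {(W1,J2), (W2,J3), (W3,J1)}
All 3 vertices on the smaller side are matched.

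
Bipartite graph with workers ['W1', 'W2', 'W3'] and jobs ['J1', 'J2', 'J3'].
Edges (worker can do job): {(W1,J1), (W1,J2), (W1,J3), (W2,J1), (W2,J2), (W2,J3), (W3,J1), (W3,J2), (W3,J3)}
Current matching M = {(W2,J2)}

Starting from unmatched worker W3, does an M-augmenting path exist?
Yes: W3 → J3

An M-augmenting path alternates non-matching / matching edges, starting and ending at unmatched vertices.
Path: W3 → J3
(J3 is unmatched in M, so the path is augmenting.)
Flipping edges along this path would increase |M| from 1 to 2.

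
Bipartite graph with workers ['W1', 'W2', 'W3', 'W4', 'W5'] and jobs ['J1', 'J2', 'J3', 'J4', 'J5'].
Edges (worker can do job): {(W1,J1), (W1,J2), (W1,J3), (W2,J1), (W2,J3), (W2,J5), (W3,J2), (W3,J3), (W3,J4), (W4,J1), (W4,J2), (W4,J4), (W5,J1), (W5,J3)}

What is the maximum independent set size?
Maximum independent set = 5

By König's theorem:
- Min vertex cover = Max matching = 5
- Max independent set = Total vertices - Min vertex cover
- Max independent set = 10 - 5 = 5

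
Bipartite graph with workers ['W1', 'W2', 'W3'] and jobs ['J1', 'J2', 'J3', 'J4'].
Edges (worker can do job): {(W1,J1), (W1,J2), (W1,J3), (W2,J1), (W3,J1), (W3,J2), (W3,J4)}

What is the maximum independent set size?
Maximum independent set = 4

By König's theorem:
- Min vertex cover = Max matching = 3
- Max independent set = Total vertices - Min vertex cover
- Max independent set = 7 - 3 = 4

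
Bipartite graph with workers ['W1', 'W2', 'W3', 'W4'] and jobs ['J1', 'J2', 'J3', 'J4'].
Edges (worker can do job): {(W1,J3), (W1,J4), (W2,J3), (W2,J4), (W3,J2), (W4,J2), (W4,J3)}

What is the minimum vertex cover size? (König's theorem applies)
Minimum vertex cover size = 3

By König's theorem: in bipartite graphs,
min vertex cover = max matching = 3

Maximum matching has size 3, so minimum vertex cover also has size 3.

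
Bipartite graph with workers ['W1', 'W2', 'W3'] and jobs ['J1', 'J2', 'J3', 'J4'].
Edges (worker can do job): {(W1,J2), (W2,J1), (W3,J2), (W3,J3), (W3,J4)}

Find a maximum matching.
Matching: {(W1,J2), (W2,J1), (W3,J4)}

Maximum matching (size 3):
  W1 → J2
  W2 → J1
  W3 → J4

Each worker is assigned to at most one job, and each job to at most one worker.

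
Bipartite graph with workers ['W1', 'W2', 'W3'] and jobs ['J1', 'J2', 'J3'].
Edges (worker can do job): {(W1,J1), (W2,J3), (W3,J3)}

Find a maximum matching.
Matching: {(W1,J1), (W3,J3)}

Maximum matching (size 2):
  W1 → J1
  W3 → J3

Each worker is assigned to at most one job, and each job to at most one worker.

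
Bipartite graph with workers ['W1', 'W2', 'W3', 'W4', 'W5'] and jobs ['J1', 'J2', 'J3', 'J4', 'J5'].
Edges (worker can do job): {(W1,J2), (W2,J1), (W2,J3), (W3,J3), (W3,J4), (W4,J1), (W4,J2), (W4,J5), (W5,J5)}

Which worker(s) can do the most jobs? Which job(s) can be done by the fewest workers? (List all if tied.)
Most versatile: W4 (3 jobs); Least covered: J4 (1 workers)

Worker degrees (jobs they can do): W1:1, W2:2, W3:2, W4:3, W5:1
Job degrees (workers who can do it): J1:2, J2:2, J3:2, J4:1, J5:2

Maximum worker degree is 3, achieved by: W4
Minimum job degree is 1, achieved by: J4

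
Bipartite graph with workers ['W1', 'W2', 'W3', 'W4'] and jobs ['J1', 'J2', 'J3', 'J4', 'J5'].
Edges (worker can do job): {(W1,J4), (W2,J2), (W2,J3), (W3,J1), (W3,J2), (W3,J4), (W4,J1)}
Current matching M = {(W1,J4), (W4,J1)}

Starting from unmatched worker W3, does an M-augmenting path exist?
Yes: W3 → J2

An M-augmenting path alternates non-matching / matching edges, starting and ending at unmatched vertices.
Path: W3 → J2
(J2 is unmatched in M, so the path is augmenting.)
Flipping edges along this path would increase |M| from 2 to 3.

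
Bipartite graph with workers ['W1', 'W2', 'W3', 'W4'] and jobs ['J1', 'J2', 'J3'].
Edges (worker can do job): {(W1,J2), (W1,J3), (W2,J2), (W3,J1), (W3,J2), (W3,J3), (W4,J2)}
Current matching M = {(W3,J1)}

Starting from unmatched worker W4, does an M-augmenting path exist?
Yes: W4 → J2

An M-augmenting path alternates non-matching / matching edges, starting and ending at unmatched vertices.
Path: W4 → J2
(J2 is unmatched in M, so the path is augmenting.)
Flipping edges along this path would increase |M| from 1 to 2.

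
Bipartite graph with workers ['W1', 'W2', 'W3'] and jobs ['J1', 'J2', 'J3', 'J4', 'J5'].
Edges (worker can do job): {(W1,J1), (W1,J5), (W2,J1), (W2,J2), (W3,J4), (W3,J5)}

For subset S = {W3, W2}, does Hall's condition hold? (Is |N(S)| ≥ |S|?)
Yes: |N(S)| = 4, |S| = 2

Subset S = {W3, W2}
Neighbors N(S) = {J1, J2, J4, J5}

|N(S)| = 4, |S| = 2
Hall's condition: |N(S)| ≥ |S| is satisfied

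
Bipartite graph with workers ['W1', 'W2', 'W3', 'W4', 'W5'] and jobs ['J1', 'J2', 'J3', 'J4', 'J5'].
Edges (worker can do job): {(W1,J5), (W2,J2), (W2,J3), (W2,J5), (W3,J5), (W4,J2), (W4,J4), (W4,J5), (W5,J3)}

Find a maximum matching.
Matching: {(W2,J2), (W3,J5), (W4,J4), (W5,J3)}

Maximum matching (size 4):
  W2 → J2
  W3 → J5
  W4 → J4
  W5 → J3

Each worker is assigned to at most one job, and each job to at most one worker.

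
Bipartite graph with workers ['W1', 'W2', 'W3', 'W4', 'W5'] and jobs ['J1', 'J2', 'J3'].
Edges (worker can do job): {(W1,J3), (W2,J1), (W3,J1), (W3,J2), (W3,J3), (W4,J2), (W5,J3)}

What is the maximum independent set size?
Maximum independent set = 5

By König's theorem:
- Min vertex cover = Max matching = 3
- Max independent set = Total vertices - Min vertex cover
- Max independent set = 8 - 3 = 5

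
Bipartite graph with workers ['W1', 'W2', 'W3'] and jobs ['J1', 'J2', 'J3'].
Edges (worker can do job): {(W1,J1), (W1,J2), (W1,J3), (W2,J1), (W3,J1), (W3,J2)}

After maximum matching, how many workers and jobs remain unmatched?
Unmatched: 0 workers, 0 jobs

Maximum matching size: 3
Workers: 3 total, 3 matched, 0 unmatched
Jobs: 3 total, 3 matched, 0 unmatched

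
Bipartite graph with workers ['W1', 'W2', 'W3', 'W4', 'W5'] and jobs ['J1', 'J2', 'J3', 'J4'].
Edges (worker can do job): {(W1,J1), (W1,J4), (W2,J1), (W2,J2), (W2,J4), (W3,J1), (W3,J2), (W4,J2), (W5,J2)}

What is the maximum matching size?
Maximum matching size = 3

Maximum matching: {(W1,J4), (W3,J1), (W5,J2)}
Size: 3

This assigns 3 workers to 3 distinct jobs.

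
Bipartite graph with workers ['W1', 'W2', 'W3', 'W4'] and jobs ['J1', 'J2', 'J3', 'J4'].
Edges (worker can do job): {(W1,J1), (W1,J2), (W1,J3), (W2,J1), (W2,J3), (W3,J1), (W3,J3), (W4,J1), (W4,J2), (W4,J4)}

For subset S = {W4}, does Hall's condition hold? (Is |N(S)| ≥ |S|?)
Yes: |N(S)| = 3, |S| = 1

Subset S = {W4}
Neighbors N(S) = {J1, J2, J4}

|N(S)| = 3, |S| = 1
Hall's condition: |N(S)| ≥ |S| is satisfied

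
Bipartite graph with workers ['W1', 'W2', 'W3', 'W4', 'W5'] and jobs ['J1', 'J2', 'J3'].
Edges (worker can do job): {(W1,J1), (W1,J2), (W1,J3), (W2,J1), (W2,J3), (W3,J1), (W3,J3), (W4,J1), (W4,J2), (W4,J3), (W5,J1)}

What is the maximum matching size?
Maximum matching size = 3

Maximum matching: {(W3,J3), (W4,J2), (W5,J1)}
Size: 3

This assigns 3 workers to 3 distinct jobs.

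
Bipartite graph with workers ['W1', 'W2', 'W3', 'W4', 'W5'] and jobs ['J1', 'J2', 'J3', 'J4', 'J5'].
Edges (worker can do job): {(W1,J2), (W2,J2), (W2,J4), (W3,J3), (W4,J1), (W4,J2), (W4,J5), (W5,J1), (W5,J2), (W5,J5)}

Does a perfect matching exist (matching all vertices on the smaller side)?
Yes, perfect matching exists (size 5)

Perfect matching: {(W1,J2), (W2,J4), (W3,J3), (W4,J1), (W5,J5)}
All 5 vertices on the smaller side are matched.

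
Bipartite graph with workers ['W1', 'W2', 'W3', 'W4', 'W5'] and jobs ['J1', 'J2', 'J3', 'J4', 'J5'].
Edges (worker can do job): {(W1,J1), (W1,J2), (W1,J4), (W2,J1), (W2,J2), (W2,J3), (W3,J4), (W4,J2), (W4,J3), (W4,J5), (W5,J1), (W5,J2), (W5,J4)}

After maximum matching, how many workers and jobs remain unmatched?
Unmatched: 0 workers, 0 jobs

Maximum matching size: 5
Workers: 5 total, 5 matched, 0 unmatched
Jobs: 5 total, 5 matched, 0 unmatched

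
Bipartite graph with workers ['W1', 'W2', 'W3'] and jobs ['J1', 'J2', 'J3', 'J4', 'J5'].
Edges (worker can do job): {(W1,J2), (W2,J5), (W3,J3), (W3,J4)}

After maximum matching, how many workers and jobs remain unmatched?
Unmatched: 0 workers, 2 jobs

Maximum matching size: 3
Workers: 3 total, 3 matched, 0 unmatched
Jobs: 5 total, 3 matched, 2 unmatched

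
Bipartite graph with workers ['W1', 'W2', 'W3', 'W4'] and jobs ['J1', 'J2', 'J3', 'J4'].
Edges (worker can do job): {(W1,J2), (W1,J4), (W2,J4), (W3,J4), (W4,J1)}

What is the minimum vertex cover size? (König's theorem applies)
Minimum vertex cover size = 3

By König's theorem: in bipartite graphs,
min vertex cover = max matching = 3

Maximum matching has size 3, so minimum vertex cover also has size 3.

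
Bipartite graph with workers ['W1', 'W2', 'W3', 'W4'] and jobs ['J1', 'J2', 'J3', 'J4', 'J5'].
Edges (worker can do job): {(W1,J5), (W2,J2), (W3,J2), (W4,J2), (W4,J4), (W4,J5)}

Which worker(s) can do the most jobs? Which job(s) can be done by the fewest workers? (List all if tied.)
Most versatile: W4 (3 jobs); Least covered: J1, J3 (0 workers)

Worker degrees (jobs they can do): W1:1, W2:1, W3:1, W4:3
Job degrees (workers who can do it): J1:0, J2:3, J3:0, J4:1, J5:2

Maximum worker degree is 3, achieved by: W4
Minimum job degree is 0, achieved by: J1, J3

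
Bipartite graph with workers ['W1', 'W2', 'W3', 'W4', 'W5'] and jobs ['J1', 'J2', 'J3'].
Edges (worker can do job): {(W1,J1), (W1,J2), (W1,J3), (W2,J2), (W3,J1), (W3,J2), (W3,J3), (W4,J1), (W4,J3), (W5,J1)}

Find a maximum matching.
Matching: {(W1,J2), (W3,J1), (W4,J3)}

Maximum matching (size 3):
  W1 → J2
  W3 → J1
  W4 → J3

Each worker is assigned to at most one job, and each job to at most one worker.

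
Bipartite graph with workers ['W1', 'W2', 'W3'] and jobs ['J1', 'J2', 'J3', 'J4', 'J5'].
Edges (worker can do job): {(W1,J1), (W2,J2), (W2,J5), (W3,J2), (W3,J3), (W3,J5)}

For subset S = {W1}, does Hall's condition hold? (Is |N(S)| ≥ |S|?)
Yes: |N(S)| = 1, |S| = 1

Subset S = {W1}
Neighbors N(S) = {J1}

|N(S)| = 1, |S| = 1
Hall's condition: |N(S)| ≥ |S| is satisfied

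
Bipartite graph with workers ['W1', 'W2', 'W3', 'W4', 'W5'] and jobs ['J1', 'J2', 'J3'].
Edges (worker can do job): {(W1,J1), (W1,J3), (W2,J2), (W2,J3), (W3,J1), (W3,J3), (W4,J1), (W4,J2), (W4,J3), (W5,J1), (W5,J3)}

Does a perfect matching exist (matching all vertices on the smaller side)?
Yes, perfect matching exists (size 3)

Perfect matching: {(W3,J3), (W4,J2), (W5,J1)}
All 3 vertices on the smaller side are matched.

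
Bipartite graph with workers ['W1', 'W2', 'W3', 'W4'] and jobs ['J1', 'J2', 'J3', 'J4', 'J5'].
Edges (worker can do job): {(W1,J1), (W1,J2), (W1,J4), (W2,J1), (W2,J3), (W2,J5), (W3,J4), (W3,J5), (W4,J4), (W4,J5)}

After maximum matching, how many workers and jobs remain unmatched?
Unmatched: 0 workers, 1 jobs

Maximum matching size: 4
Workers: 4 total, 4 matched, 0 unmatched
Jobs: 5 total, 4 matched, 1 unmatched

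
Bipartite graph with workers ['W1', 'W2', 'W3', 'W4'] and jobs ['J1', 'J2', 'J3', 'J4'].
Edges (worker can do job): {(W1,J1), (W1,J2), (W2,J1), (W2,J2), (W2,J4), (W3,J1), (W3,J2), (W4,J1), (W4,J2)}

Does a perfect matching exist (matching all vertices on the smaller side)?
No, maximum matching has size 3 < 4

Maximum matching has size 3, need 4 for perfect matching.
Unmatched workers: ['W1']
Unmatched jobs: ['J3']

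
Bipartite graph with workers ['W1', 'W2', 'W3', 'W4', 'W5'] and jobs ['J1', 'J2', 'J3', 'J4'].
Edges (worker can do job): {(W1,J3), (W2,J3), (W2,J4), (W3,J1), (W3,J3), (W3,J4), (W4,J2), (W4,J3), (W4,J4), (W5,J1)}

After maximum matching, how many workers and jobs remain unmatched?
Unmatched: 1 workers, 0 jobs

Maximum matching size: 4
Workers: 5 total, 4 matched, 1 unmatched
Jobs: 4 total, 4 matched, 0 unmatched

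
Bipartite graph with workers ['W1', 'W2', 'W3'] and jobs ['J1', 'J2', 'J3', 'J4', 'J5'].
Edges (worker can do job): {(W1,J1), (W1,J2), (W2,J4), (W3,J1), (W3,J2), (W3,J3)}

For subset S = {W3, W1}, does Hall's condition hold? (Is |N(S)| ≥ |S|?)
Yes: |N(S)| = 3, |S| = 2

Subset S = {W3, W1}
Neighbors N(S) = {J1, J2, J3}

|N(S)| = 3, |S| = 2
Hall's condition: |N(S)| ≥ |S| is satisfied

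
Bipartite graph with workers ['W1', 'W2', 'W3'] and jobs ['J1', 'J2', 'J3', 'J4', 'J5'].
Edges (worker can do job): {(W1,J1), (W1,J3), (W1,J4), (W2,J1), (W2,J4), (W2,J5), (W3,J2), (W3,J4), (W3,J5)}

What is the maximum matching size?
Maximum matching size = 3

Maximum matching: {(W1,J1), (W2,J4), (W3,J5)}
Size: 3

This assigns 3 workers to 3 distinct jobs.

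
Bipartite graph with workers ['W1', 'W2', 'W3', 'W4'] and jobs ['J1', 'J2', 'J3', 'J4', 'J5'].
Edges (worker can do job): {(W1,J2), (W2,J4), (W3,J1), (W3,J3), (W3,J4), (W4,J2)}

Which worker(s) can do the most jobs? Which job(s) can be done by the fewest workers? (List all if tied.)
Most versatile: W3 (3 jobs); Least covered: J5 (0 workers)

Worker degrees (jobs they can do): W1:1, W2:1, W3:3, W4:1
Job degrees (workers who can do it): J1:1, J2:2, J3:1, J4:2, J5:0

Maximum worker degree is 3, achieved by: W3
Minimum job degree is 0, achieved by: J5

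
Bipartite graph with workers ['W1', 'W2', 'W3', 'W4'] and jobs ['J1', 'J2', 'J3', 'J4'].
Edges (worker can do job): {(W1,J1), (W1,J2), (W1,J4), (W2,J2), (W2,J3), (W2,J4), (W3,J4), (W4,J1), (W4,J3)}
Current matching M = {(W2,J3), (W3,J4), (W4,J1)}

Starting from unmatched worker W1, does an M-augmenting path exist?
Yes: W1 → J2

An M-augmenting path alternates non-matching / matching edges, starting and ending at unmatched vertices.
Path: W1 → J2
(J2 is unmatched in M, so the path is augmenting.)
Flipping edges along this path would increase |M| from 3 to 4.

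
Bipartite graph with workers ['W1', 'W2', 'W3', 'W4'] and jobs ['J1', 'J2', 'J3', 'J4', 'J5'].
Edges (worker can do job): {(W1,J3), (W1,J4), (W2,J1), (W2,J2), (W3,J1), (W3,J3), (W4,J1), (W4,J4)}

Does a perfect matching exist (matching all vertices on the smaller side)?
Yes, perfect matching exists (size 4)

Perfect matching: {(W1,J4), (W2,J2), (W3,J3), (W4,J1)}
All 4 vertices on the smaller side are matched.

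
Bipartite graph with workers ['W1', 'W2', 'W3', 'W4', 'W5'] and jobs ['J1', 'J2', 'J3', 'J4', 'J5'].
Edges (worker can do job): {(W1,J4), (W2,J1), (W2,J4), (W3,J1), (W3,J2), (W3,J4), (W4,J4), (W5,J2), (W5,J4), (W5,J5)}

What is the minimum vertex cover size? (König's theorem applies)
Minimum vertex cover size = 4

By König's theorem: in bipartite graphs,
min vertex cover = max matching = 4

Maximum matching has size 4, so minimum vertex cover also has size 4.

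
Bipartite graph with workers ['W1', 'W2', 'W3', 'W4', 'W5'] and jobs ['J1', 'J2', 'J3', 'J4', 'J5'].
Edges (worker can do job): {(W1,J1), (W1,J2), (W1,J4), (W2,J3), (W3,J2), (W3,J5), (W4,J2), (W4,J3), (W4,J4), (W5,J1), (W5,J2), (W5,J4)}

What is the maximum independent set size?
Maximum independent set = 5

By König's theorem:
- Min vertex cover = Max matching = 5
- Max independent set = Total vertices - Min vertex cover
- Max independent set = 10 - 5 = 5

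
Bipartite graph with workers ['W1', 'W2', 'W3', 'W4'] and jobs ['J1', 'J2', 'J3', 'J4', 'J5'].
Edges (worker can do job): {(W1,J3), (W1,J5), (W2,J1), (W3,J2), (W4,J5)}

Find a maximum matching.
Matching: {(W1,J3), (W2,J1), (W3,J2), (W4,J5)}

Maximum matching (size 4):
  W1 → J3
  W2 → J1
  W3 → J2
  W4 → J5

Each worker is assigned to at most one job, and each job to at most one worker.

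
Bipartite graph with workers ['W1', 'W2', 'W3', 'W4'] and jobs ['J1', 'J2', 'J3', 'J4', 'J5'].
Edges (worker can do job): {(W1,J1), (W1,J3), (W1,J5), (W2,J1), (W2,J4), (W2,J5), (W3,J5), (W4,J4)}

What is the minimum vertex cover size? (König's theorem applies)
Minimum vertex cover size = 4

By König's theorem: in bipartite graphs,
min vertex cover = max matching = 4

Maximum matching has size 4, so minimum vertex cover also has size 4.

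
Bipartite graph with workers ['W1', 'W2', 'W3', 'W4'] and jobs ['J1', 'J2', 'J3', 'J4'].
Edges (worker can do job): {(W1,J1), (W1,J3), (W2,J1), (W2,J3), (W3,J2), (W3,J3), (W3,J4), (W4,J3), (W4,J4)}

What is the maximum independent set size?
Maximum independent set = 4

By König's theorem:
- Min vertex cover = Max matching = 4
- Max independent set = Total vertices - Min vertex cover
- Max independent set = 8 - 4 = 4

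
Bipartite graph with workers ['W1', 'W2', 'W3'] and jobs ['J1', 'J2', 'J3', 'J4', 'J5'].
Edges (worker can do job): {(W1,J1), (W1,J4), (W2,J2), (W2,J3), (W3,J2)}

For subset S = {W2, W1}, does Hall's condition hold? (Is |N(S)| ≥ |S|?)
Yes: |N(S)| = 4, |S| = 2

Subset S = {W2, W1}
Neighbors N(S) = {J1, J2, J3, J4}

|N(S)| = 4, |S| = 2
Hall's condition: |N(S)| ≥ |S| is satisfied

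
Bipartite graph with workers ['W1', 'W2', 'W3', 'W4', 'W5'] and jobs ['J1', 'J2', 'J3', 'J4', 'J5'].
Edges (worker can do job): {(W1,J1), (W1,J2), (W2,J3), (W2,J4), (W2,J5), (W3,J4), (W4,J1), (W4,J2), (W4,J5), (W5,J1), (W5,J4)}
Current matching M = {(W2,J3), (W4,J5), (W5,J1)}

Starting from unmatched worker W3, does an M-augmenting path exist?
Yes: W3 → J4

An M-augmenting path alternates non-matching / matching edges, starting and ending at unmatched vertices.
Path: W3 → J4
(J4 is unmatched in M, so the path is augmenting.)
Flipping edges along this path would increase |M| from 3 to 4.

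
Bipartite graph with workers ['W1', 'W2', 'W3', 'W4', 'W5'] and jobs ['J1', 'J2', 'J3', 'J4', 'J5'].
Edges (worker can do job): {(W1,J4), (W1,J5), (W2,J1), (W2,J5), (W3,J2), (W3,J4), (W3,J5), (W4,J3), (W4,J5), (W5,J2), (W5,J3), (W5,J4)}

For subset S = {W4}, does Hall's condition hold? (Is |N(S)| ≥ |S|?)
Yes: |N(S)| = 2, |S| = 1

Subset S = {W4}
Neighbors N(S) = {J3, J5}

|N(S)| = 2, |S| = 1
Hall's condition: |N(S)| ≥ |S| is satisfied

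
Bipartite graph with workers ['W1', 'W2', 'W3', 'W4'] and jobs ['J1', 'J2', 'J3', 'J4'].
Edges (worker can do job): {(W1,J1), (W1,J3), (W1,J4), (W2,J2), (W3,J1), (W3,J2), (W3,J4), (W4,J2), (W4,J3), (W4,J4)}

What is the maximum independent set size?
Maximum independent set = 4

By König's theorem:
- Min vertex cover = Max matching = 4
- Max independent set = Total vertices - Min vertex cover
- Max independent set = 8 - 4 = 4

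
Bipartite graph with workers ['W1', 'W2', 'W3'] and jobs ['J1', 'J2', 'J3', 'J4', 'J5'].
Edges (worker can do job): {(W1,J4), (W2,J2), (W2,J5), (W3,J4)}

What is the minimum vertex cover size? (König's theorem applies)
Minimum vertex cover size = 2

By König's theorem: in bipartite graphs,
min vertex cover = max matching = 2

Maximum matching has size 2, so minimum vertex cover also has size 2.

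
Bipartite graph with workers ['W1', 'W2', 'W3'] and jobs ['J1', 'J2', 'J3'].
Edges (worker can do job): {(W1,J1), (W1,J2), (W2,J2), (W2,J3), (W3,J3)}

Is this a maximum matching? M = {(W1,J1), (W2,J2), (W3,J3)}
Yes, size 3 is maximum

Proposed matching has size 3.
Maximum matching size for this graph: 3.

This is a maximum matching.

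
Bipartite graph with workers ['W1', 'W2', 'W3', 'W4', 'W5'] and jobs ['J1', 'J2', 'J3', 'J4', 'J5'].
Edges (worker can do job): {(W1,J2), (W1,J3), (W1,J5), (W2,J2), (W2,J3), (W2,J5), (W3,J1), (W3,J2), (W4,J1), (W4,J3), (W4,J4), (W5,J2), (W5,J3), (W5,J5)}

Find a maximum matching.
Matching: {(W1,J5), (W2,J2), (W3,J1), (W4,J4), (W5,J3)}

Maximum matching (size 5):
  W1 → J5
  W2 → J2
  W3 → J1
  W4 → J4
  W5 → J3

Each worker is assigned to at most one job, and each job to at most one worker.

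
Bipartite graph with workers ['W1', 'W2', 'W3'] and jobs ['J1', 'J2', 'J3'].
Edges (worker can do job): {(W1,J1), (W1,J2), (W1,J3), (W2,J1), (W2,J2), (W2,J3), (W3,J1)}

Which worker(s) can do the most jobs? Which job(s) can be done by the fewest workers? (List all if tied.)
Most versatile: W1, W2 (3 jobs); Least covered: J2, J3 (2 workers)

Worker degrees (jobs they can do): W1:3, W2:3, W3:1
Job degrees (workers who can do it): J1:3, J2:2, J3:2

Maximum worker degree is 3, achieved by: W1, W2
Minimum job degree is 2, achieved by: J2, J3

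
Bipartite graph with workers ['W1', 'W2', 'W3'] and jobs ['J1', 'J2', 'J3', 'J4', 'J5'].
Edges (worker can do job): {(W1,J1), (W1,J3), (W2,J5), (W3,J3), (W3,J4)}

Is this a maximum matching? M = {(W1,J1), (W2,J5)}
No, size 2 is not maximum

Proposed matching has size 2.
Maximum matching size for this graph: 3.

This is NOT maximum - can be improved to size 3.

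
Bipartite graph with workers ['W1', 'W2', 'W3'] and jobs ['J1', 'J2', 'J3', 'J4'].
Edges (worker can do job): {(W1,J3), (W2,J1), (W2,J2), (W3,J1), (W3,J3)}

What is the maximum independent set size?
Maximum independent set = 4

By König's theorem:
- Min vertex cover = Max matching = 3
- Max independent set = Total vertices - Min vertex cover
- Max independent set = 7 - 3 = 4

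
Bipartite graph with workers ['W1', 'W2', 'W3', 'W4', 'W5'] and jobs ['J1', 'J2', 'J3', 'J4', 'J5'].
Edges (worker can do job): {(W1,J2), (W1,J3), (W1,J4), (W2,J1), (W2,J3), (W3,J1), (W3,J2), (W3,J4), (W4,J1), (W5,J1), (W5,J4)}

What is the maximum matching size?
Maximum matching size = 4

Maximum matching: {(W1,J2), (W2,J3), (W3,J4), (W5,J1)}
Size: 4

This assigns 4 workers to 4 distinct jobs.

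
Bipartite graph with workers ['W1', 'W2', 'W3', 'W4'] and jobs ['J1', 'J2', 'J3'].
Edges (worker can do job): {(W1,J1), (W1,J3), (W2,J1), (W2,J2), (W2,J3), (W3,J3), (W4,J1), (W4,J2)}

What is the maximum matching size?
Maximum matching size = 3

Maximum matching: {(W2,J2), (W3,J3), (W4,J1)}
Size: 3

This assigns 3 workers to 3 distinct jobs.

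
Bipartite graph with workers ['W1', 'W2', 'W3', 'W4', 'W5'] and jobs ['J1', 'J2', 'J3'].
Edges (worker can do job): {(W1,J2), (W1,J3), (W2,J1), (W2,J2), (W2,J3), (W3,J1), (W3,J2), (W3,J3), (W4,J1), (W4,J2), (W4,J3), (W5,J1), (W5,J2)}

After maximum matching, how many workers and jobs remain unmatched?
Unmatched: 2 workers, 0 jobs

Maximum matching size: 3
Workers: 5 total, 3 matched, 2 unmatched
Jobs: 3 total, 3 matched, 0 unmatched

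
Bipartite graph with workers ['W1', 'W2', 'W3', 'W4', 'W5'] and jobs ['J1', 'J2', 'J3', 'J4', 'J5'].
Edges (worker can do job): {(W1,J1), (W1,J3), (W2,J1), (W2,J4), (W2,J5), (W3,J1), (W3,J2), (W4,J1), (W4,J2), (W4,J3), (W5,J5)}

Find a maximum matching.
Matching: {(W1,J1), (W2,J4), (W3,J2), (W4,J3), (W5,J5)}

Maximum matching (size 5):
  W1 → J1
  W2 → J4
  W3 → J2
  W4 → J3
  W5 → J5

Each worker is assigned to at most one job, and each job to at most one worker.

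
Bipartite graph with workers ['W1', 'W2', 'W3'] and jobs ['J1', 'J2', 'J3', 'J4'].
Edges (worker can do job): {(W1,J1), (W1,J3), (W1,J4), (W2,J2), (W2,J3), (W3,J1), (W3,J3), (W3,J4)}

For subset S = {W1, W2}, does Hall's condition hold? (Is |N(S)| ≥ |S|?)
Yes: |N(S)| = 4, |S| = 2

Subset S = {W1, W2}
Neighbors N(S) = {J1, J2, J3, J4}

|N(S)| = 4, |S| = 2
Hall's condition: |N(S)| ≥ |S| is satisfied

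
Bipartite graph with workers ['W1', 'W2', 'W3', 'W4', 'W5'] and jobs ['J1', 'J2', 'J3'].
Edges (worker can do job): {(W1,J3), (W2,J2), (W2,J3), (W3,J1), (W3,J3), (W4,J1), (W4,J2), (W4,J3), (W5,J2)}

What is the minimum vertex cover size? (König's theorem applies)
Minimum vertex cover size = 3

By König's theorem: in bipartite graphs,
min vertex cover = max matching = 3

Maximum matching has size 3, so minimum vertex cover also has size 3.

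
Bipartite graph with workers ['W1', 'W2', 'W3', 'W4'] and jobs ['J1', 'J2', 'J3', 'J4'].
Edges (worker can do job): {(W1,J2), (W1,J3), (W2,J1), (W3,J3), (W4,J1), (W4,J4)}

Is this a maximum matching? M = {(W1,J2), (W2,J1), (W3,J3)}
No, size 3 is not maximum

Proposed matching has size 3.
Maximum matching size for this graph: 4.

This is NOT maximum - can be improved to size 4.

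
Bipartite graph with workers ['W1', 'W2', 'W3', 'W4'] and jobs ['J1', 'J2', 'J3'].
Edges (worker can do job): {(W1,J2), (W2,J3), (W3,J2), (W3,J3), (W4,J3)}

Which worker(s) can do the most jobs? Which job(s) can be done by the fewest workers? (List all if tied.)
Most versatile: W3 (2 jobs); Least covered: J1 (0 workers)

Worker degrees (jobs they can do): W1:1, W2:1, W3:2, W4:1
Job degrees (workers who can do it): J1:0, J2:2, J3:3

Maximum worker degree is 2, achieved by: W3
Minimum job degree is 0, achieved by: J1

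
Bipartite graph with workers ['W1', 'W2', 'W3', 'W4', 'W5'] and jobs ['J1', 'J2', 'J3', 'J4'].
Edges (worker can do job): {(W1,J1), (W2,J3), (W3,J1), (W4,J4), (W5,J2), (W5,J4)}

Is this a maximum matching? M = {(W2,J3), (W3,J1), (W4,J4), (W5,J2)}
Yes, size 4 is maximum

Proposed matching has size 4.
Maximum matching size for this graph: 4.

This is a maximum matching.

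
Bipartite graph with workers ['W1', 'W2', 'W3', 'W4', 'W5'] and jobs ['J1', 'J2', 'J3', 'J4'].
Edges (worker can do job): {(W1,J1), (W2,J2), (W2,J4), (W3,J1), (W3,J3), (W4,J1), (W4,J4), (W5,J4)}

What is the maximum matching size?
Maximum matching size = 4

Maximum matching: {(W2,J2), (W3,J3), (W4,J1), (W5,J4)}
Size: 4

This assigns 4 workers to 4 distinct jobs.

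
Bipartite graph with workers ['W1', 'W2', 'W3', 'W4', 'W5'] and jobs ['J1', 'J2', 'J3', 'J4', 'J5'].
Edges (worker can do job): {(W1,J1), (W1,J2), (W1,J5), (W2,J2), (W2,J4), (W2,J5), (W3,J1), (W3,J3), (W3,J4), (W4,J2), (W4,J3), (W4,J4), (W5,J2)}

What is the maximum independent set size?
Maximum independent set = 5

By König's theorem:
- Min vertex cover = Max matching = 5
- Max independent set = Total vertices - Min vertex cover
- Max independent set = 10 - 5 = 5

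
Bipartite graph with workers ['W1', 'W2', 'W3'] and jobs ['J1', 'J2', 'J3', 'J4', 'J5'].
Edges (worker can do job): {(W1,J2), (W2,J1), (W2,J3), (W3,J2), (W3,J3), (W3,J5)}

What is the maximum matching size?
Maximum matching size = 3

Maximum matching: {(W1,J2), (W2,J1), (W3,J3)}
Size: 3

This assigns 3 workers to 3 distinct jobs.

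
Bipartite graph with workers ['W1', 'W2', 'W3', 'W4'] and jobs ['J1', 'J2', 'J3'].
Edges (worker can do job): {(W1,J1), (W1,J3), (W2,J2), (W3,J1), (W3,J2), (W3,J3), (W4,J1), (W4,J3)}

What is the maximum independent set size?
Maximum independent set = 4

By König's theorem:
- Min vertex cover = Max matching = 3
- Max independent set = Total vertices - Min vertex cover
- Max independent set = 7 - 3 = 4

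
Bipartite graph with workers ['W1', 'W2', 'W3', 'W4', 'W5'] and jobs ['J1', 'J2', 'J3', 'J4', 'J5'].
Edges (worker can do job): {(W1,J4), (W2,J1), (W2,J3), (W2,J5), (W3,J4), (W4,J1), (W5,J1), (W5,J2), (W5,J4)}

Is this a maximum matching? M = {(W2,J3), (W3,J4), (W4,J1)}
No, size 3 is not maximum

Proposed matching has size 3.
Maximum matching size for this graph: 4.

This is NOT maximum - can be improved to size 4.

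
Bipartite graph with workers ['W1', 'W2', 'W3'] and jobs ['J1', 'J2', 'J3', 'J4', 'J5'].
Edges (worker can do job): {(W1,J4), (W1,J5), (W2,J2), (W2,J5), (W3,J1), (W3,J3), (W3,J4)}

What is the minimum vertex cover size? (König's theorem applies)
Minimum vertex cover size = 3

By König's theorem: in bipartite graphs,
min vertex cover = max matching = 3

Maximum matching has size 3, so minimum vertex cover also has size 3.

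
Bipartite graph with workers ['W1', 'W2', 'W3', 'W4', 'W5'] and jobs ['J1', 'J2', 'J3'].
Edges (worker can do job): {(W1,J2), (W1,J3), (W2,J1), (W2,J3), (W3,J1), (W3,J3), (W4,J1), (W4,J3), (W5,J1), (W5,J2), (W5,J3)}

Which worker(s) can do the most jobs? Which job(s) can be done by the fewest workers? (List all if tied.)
Most versatile: W5 (3 jobs); Least covered: J2 (2 workers)

Worker degrees (jobs they can do): W1:2, W2:2, W3:2, W4:2, W5:3
Job degrees (workers who can do it): J1:4, J2:2, J3:5

Maximum worker degree is 3, achieved by: W5
Minimum job degree is 2, achieved by: J2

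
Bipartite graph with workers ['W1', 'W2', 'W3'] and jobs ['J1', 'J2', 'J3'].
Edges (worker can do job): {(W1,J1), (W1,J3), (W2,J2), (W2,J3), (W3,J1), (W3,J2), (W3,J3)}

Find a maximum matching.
Matching: {(W1,J3), (W2,J2), (W3,J1)}

Maximum matching (size 3):
  W1 → J3
  W2 → J2
  W3 → J1

Each worker is assigned to at most one job, and each job to at most one worker.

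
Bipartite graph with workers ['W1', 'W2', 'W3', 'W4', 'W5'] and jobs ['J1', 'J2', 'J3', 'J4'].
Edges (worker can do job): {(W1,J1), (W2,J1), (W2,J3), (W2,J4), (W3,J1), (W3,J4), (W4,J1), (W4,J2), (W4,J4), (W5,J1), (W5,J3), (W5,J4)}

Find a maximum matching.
Matching: {(W2,J3), (W3,J4), (W4,J2), (W5,J1)}

Maximum matching (size 4):
  W2 → J3
  W3 → J4
  W4 → J2
  W5 → J1

Each worker is assigned to at most one job, and each job to at most one worker.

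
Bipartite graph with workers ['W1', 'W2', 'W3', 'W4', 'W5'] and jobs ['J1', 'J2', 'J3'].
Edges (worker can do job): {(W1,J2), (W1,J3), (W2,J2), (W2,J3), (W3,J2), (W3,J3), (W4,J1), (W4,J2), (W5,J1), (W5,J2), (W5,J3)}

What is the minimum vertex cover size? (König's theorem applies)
Minimum vertex cover size = 3

By König's theorem: in bipartite graphs,
min vertex cover = max matching = 3

Maximum matching has size 3, so minimum vertex cover also has size 3.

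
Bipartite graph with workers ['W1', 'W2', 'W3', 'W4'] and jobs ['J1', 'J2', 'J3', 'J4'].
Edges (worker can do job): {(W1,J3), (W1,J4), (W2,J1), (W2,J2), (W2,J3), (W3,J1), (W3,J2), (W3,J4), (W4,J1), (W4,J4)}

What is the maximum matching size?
Maximum matching size = 4

Maximum matching: {(W1,J3), (W2,J2), (W3,J1), (W4,J4)}
Size: 4

This assigns 4 workers to 4 distinct jobs.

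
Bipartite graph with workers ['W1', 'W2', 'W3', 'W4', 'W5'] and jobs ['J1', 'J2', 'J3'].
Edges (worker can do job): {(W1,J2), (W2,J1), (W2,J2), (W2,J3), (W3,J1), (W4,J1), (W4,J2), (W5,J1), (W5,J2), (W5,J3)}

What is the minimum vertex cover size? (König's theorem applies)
Minimum vertex cover size = 3

By König's theorem: in bipartite graphs,
min vertex cover = max matching = 3

Maximum matching has size 3, so minimum vertex cover also has size 3.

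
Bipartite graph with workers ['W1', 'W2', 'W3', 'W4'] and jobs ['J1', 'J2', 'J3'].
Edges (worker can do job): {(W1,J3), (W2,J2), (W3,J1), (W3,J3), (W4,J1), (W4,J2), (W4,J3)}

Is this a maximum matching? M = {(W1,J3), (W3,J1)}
No, size 2 is not maximum

Proposed matching has size 2.
Maximum matching size for this graph: 3.

This is NOT maximum - can be improved to size 3.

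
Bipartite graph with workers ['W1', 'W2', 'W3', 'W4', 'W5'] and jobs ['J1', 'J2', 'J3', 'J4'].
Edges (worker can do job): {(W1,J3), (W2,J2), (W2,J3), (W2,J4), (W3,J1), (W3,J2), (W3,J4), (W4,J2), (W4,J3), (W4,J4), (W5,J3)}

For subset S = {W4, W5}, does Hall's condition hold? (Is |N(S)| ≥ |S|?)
Yes: |N(S)| = 3, |S| = 2

Subset S = {W4, W5}
Neighbors N(S) = {J2, J3, J4}

|N(S)| = 3, |S| = 2
Hall's condition: |N(S)| ≥ |S| is satisfied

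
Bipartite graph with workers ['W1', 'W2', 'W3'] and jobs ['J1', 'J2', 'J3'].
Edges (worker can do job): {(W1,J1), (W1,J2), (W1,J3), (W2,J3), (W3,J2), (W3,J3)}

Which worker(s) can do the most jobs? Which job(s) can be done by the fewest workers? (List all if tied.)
Most versatile: W1 (3 jobs); Least covered: J1 (1 workers)

Worker degrees (jobs they can do): W1:3, W2:1, W3:2
Job degrees (workers who can do it): J1:1, J2:2, J3:3

Maximum worker degree is 3, achieved by: W1
Minimum job degree is 1, achieved by: J1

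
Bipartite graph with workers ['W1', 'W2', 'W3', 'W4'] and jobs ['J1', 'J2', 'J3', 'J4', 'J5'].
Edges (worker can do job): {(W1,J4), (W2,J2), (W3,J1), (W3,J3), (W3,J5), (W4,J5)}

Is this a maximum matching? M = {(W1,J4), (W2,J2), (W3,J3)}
No, size 3 is not maximum

Proposed matching has size 3.
Maximum matching size for this graph: 4.

This is NOT maximum - can be improved to size 4.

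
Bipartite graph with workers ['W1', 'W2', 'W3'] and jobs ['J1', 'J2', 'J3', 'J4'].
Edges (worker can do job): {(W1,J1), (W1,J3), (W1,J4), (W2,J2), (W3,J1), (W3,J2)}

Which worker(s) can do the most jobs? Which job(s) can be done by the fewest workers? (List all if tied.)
Most versatile: W1 (3 jobs); Least covered: J3, J4 (1 workers)

Worker degrees (jobs they can do): W1:3, W2:1, W3:2
Job degrees (workers who can do it): J1:2, J2:2, J3:1, J4:1

Maximum worker degree is 3, achieved by: W1
Minimum job degree is 1, achieved by: J3, J4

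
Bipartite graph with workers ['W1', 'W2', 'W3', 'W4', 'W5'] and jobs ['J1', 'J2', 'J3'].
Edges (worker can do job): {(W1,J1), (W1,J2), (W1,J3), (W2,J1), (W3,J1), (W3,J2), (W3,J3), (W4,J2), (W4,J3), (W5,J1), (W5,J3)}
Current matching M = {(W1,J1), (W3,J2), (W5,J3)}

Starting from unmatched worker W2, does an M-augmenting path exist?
No augmenting path from W2

Alternating search from W2 reaches jobs: {J1, J2, J3}.
Every reachable job is already matched in M, and following those matched edges back to workers exposes no further unvisited jobs.
No M-augmenting path from W2 exists.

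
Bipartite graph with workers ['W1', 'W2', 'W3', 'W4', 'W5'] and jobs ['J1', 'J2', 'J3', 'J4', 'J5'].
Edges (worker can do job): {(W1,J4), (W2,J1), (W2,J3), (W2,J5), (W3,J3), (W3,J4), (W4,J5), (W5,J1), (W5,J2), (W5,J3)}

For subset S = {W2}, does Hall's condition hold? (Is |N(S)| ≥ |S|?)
Yes: |N(S)| = 3, |S| = 1

Subset S = {W2}
Neighbors N(S) = {J1, J3, J5}

|N(S)| = 3, |S| = 1
Hall's condition: |N(S)| ≥ |S| is satisfied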